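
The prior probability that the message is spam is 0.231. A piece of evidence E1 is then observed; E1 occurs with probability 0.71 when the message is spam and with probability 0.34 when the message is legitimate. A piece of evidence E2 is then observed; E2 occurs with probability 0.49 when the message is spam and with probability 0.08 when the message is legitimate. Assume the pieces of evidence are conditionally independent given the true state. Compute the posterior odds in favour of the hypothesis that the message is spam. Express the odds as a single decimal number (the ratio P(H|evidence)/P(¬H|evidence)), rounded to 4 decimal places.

Posterior odds ≈ 3.8421

Prior odds = 0.231/(1−0.231) = 0.30039.
Likelihood ratio for E1 = 0.71/0.34 = 2.0882.
Likelihood ratio for E2 = 0.49/0.08 = 6.1250.
Posterior odds = prior odds × LR₁ × LR₂ = 3.8421.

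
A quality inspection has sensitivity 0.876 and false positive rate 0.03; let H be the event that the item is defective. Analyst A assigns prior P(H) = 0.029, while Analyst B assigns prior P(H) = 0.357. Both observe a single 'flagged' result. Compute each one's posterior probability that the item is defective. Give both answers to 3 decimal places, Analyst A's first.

Analyst A: 0.466; Analyst B: 0.942

P('+'|H) = 0.876, P('+'|¬H) = 0.03.
Analyst A: numerator 0.876·0.029 = 0.025404; evidence = 0.025404+0.03·0.971 = 0.054534; posterior = 0.466.
Analyst B: numerator 0.876·0.357 = 0.31273; evidence = 0.31273+0.03·0.643 = 0.33202; posterior = 0.942.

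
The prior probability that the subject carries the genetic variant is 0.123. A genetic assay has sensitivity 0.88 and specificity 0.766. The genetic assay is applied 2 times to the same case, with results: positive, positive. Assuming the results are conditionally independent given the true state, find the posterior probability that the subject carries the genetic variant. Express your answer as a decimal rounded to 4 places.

With H the event that the subject carries the genetic variant, the joint likelihood of the observed sequence is P(data|H) = 0.88·0.88 = 0.77440 and P(data|¬H) = 0.234·0.234 = 0.054756.
Bayes: P(H|data) = 0.123·0.77440 / (0.123·0.77440 + 0.877·0.054756) = 0.095251/0.14327 = 0.6648.

Posterior P(H) ≈ 0.6648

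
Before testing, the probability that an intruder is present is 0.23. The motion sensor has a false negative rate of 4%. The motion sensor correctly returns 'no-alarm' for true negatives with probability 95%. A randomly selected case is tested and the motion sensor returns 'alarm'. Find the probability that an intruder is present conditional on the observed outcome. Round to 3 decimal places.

Write H for 'an intruder is present'. Prior odds H:¬H = 0.23/0.77 = 0.29870. For the 'alarm' outcome, the likelihood ratio is 0.96/0.05 = 19.200.
Posterior odds = 0.29870 × 19.200 = 5.7351, so P(H|E) = 5.7351/(1+5.7351) = 0.852.

P(H | E) ≈ 0.852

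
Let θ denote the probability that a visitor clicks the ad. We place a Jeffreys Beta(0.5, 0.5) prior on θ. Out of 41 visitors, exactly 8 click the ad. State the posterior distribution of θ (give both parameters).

The binomial likelihood is conjugate to the Beta prior: with 8 successes and 33 failures, the posterior is Beta(0.5+8, 0.5+33) = Beta(8.5, 33.5).

Posterior: Beta(8.5, 33.5)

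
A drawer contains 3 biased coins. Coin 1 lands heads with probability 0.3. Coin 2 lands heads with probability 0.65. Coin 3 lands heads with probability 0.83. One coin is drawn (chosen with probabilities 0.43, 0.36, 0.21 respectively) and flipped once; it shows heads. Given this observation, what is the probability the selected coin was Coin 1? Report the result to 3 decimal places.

P(heads|C1) = 0.3; P(heads|C2) = 0.65; P(heads|C3) = 0.83.
Prior × likelihood for each source: 0.43·0.3=0.1290, 0.36·0.65=0.2340, 0.21·0.83=0.1743. Summing gives P(heads) = 0.53730.
P(Coin 1 | heads) = 0.1290 / 0.53730 = 0.240.

Posterior probability ≈ 0.240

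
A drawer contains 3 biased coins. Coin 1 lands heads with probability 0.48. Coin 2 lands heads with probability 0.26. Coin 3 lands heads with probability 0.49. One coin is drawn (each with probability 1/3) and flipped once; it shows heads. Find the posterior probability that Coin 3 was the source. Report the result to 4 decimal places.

Tabulate prior·likelihood by source: [1] prior 0.333333, lik 0.48, product 0.1600; [2] prior 0.333333, lik 0.26, product 0.08667; [3] prior 0.333333, lik 0.49, product 0.1633.
Normalizing constant = 0.41000; the posterior for Coin 3 is its product over the sum, 0.1633/0.41000 = 0.3984.

Posterior probability ≈ 0.3984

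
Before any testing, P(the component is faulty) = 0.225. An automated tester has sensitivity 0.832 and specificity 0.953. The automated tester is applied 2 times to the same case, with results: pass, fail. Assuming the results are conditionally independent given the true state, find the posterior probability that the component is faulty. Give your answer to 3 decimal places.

Posterior P(H) ≈ 0.475

Let H be the event that the component is faulty; start with P(H) = 0.225. P('fail'|H) = 0.832, P('fail'|¬H) = 0.047.
Update on result 1 ('pass'): P(H) ← 0.168·0.2250 / (0.168·0.2250 + 0.953·0.7750) = 0.037800/0.77638 = 0.0487.
Update on result 2 ('fail'): P(H) ← 0.832·0.0487 / (0.832·0.0487 + 0.047·0.9513) = 0.040508/0.085220 = 0.4753.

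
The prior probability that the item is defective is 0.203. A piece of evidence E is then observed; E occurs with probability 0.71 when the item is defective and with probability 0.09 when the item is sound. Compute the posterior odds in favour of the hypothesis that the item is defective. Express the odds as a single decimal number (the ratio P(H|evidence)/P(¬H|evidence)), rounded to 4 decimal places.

Prior odds = 0.203/(1−0.203) = 0.25471.
Likelihood ratio for E = 0.71/0.09 = 7.8889.
Posterior odds = prior odds × LR = 2.0093.

Posterior odds ≈ 2.0093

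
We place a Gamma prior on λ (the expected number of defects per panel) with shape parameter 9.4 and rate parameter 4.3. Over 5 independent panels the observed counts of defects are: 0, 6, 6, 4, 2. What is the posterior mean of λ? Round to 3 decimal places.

The Poisson likelihood adds the total count to the shape and the number of exposure periods to the rate. Here ∑xᵢ = 18 and n = 5, so shape 9.4→27.4 and rate 4.3→9.3.
Posterior mean = shape/rate = 27.4/9.3 = 2.946.

Posterior mean ≈ 2.946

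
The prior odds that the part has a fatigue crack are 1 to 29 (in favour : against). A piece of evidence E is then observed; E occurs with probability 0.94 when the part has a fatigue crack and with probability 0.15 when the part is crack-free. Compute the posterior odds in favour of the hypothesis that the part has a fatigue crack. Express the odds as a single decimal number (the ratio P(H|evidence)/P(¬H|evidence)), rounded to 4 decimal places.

Posterior odds ≈ 0.2161

Prior odds = 1/29 = 0.034483. In log-odds, ln(0.034483) = -3.3673.
Add log likelihood ratio: ln(6.2667) = 1.8352.
Posterior log-odds = -1.5321, so posterior odds = exp(-1.5321) = 0.21609.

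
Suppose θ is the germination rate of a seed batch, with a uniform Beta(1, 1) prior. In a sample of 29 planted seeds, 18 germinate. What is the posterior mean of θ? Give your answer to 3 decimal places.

Posterior mean ≈ 0.613

The binomial likelihood is conjugate to the Beta prior: with 18 successes and 11 failures, the posterior is Beta(1+18, 1+11) = Beta(19, 12).
Posterior mean = α/(α+β) = 19/31 = 0.613.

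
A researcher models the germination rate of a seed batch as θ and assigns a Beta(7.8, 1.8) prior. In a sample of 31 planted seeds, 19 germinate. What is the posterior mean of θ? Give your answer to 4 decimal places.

Posterior mean ≈ 0.6601

The binomial likelihood is conjugate to the Beta prior: with 19 successes and 12 failures, the posterior is Beta(7.8+19, 1.8+12) = Beta(26.8, 13.8).
Posterior mean = α/(α+β) = 26.8/40.6 = 0.6601.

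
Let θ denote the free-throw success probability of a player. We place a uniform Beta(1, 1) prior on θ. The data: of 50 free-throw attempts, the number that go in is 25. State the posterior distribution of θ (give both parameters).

Observing 25 successes and 25 failures updates Beta(1, 1) by adding the success and failure counts to the two shape parameters: α = 1+25 = 26, β = 1+25 = 26.

Posterior: Beta(26, 26)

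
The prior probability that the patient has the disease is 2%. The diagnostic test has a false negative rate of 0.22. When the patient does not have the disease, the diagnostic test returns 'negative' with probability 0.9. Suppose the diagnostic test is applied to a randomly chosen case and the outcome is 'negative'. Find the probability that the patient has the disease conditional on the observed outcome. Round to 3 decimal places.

Write H for 'the patient has the disease'. Prior odds H:¬H = 0.02/0.98 = 0.020408. For the 'negative' outcome, the likelihood ratio is 0.22/0.9 = 0.24444.
Posterior odds = 0.020408 × 0.24444 = 0.0049887, so P(H|E) = 0.0049887/(1+0.0049887) = 0.005.

P(H | E) ≈ 0.005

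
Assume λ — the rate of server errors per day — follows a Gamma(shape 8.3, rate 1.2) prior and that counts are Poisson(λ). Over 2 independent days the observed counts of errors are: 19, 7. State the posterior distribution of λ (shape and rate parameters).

Total count ∑xᵢ = 26 over n = 2 days.
Gamma is conjugate to the Poisson likelihood: posterior is Gamma(shape = 8.3+26 = 34.3, rate = 1.2+2 = 3.2).

Posterior: Gamma(shape=34.3, rate=3.2)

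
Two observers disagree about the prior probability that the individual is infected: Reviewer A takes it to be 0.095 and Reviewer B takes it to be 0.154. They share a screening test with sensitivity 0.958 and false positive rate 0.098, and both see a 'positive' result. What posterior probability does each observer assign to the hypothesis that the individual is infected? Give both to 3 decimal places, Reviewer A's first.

The likelihood ratio for a 'positive' result is 0.958/0.098 = 9.7755.
Reviewer A: prior odds 0.095/0.905 = 0.10497; posterior odds 1.0262; posterior probability 0.506.
Reviewer B: prior odds 0.154/0.846 = 0.18203; posterior odds 1.7795; posterior probability 0.640.

Reviewer A: 0.506; Reviewer B: 0.640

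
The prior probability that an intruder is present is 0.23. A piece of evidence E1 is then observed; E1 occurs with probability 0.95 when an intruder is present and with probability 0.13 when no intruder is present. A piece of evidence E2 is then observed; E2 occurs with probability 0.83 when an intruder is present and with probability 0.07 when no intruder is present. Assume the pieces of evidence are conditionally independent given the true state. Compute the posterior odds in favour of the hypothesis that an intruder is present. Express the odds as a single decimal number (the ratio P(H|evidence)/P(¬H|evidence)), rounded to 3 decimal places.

Posterior odds ≈ 25.882

Prior odds = 0.23/(1−0.23) = 0.29870. In log-odds, ln(0.29870) = -1.2083.
Add log likelihood ratios: ln(7.3077) + ln(11.857) = 4.4619.
Posterior log-odds = 3.2535, so posterior odds = exp(3.2535) = 25.882.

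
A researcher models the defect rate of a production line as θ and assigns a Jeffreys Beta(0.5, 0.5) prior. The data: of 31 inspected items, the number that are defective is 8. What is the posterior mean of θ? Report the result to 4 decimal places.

Posterior mean ≈ 0.2656

Observing 8 successes and 23 failures updates Beta(0.5, 0.5) by adding the success and failure counts to the two shape parameters: α = 0.5+8 = 8.5, β = 0.5+23 = 23.5.
E[θ | data] = 8.5/(8.5+23.5) = 0.2656.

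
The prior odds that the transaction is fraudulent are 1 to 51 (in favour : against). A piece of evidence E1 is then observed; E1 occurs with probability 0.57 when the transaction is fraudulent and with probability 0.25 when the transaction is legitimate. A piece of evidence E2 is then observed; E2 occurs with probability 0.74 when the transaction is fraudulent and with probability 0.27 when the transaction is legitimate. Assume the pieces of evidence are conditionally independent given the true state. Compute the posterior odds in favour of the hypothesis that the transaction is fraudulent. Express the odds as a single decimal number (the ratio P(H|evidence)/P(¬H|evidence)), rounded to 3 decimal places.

Prior odds = 1/51 = 0.019608.
Likelihood ratio for E1 = 0.57/0.25 = 2.2800.
Likelihood ratio for E2 = 0.74/0.27 = 2.7407.
Posterior odds = prior odds × LR₁ × LR₂ = 0.12253.

Posterior odds ≈ 0.123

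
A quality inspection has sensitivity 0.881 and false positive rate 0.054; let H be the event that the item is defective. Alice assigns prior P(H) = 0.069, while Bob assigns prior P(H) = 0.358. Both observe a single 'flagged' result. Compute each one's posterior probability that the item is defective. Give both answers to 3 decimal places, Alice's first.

The likelihood ratio for a 'flagged' result is 0.881/0.054 = 16.315.
Alice: prior odds 0.069/0.931 = 0.074114; posterior odds 1.2092; posterior probability 0.547.
Bob: prior odds 0.358/0.642 = 0.55763; posterior odds 9.0977; posterior probability 0.901.

Alice: 0.547; Bob: 0.901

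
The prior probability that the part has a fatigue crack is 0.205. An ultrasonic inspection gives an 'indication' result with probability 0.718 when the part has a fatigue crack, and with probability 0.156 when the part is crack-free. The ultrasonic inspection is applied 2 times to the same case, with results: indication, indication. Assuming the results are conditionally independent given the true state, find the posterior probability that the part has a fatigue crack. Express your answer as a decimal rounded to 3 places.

Posterior P(H) ≈ 0.845

Let H be the event that the part has a fatigue crack; start with P(H) = 0.205. P('indication'|H) = 0.718, P('indication'|¬H) = 0.156.
Update on result 1 ('indication'): P(H) ← 0.718·0.2050 / (0.718·0.2050 + 0.156·0.7950) = 0.14719/0.27121 = 0.5427.
Update on result 2 ('indication'): P(H) ← 0.718·0.5427 / (0.718·0.5427 + 0.156·0.4573) = 0.38967/0.46101 = 0.8453.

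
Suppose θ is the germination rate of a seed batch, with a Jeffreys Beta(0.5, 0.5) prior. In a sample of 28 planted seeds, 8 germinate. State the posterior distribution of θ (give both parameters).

Posterior: Beta(8.5, 20.5)

The binomial likelihood is conjugate to the Beta prior: with 8 successes and 20 failures, the posterior is Beta(0.5+8, 0.5+20) = Beta(8.5, 20.5).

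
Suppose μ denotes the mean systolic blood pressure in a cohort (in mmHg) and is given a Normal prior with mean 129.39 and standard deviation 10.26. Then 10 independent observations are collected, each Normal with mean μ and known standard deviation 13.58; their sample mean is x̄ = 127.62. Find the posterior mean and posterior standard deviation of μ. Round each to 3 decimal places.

Posterior mean ≈ 127.884; posterior SD ≈ 3.961

Prior precision 1/τ₀² = 1/10.26² = 0.00949960; data precision n/σ² = 10/13.58² = 0.0542251.
Posterior precision = 0.00949960 + 0.0542251 = 0.0637247, giving posterior SD = 1/√0.0637247 = 3.961.
Posterior mean = (0.00949960·129.39 + 0.0542251·127.62) / 0.0637247 = 127.884.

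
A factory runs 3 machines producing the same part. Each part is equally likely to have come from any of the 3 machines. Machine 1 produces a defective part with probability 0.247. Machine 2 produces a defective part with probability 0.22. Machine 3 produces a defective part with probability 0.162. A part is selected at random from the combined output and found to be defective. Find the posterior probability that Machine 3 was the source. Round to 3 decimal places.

Tabulate prior·likelihood by source: [1] prior 0.333333, lik 0.247, product 0.08233; [2] prior 0.333333, lik 0.22, product 0.07333; [3] prior 0.333333, lik 0.162, product 0.05400.
Normalizing constant = 0.20967; the posterior for Machine 3 is its product over the sum, 0.05400/0.20967 = 0.258.

Posterior probability ≈ 0.258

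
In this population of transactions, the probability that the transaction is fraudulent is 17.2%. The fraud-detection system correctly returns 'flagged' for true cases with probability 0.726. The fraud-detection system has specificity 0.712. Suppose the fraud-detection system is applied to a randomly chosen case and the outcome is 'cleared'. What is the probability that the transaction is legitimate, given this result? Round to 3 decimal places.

Let H be the event that the transaction is fraudulent. P(H) = 0.172, so P(¬H) = 0.828. With E the 'cleared' result, P(E|H) = 0.274 and P(E|¬H) = 0.712.
P(E) = 0.274·0.172 + 0.712·0.828 = 0.047128 + 0.58954 = 0.63666.
By Bayes' theorem, P(H|E) = 0.047128 / 0.63666 = 0.074. Hence P(¬H|E) = 1 − 0.074 = 0.926.

P(¬H | E) ≈ 0.926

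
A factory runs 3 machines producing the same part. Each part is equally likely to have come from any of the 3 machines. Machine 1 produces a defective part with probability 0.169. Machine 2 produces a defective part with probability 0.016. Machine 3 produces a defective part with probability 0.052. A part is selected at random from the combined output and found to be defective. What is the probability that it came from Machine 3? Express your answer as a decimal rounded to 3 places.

Tabulate prior·likelihood by source: [1] prior 0.333333, lik 0.169, product 0.05633; [2] prior 0.333333, lik 0.016, product 0.005333; [3] prior 0.333333, lik 0.052, product 0.01733.
Normalizing constant = 0.079000; the posterior for Machine 3 is its product over the sum, 0.01733/0.079000 = 0.219.

Posterior probability ≈ 0.219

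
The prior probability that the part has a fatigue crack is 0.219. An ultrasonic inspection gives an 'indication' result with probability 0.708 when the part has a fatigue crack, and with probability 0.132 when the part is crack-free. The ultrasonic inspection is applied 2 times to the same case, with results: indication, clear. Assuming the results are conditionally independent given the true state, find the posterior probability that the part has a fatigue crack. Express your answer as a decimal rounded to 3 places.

Let H be the event that the part has a fatigue crack; start with P(H) = 0.219. P('indication'|H) = 0.708, P('indication'|¬H) = 0.132.
Update on result 1 ('indication'): P(H) ← 0.708·0.2190 / (0.708·0.2190 + 0.132·0.7810) = 0.15505/0.25814 = 0.6006.
Update on result 2 ('clear'): P(H) ← 0.292·0.6006 / (0.292·0.6006 + 0.868·0.3994) = 0.17539/0.52203 = 0.3360.

Posterior P(H) ≈ 0.336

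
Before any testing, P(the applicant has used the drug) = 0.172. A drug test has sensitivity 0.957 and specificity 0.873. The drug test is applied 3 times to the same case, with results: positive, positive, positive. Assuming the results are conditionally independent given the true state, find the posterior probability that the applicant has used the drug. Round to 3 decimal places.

Let H be the event that the applicant has used the drug; start with P(H) = 0.172. P('positive'|H) = 0.957, P('positive'|¬H) = 0.127.
Update on result 1 ('positive'): P(H) ← 0.957·0.1720 / (0.957·0.1720 + 0.127·0.8280) = 0.16460/0.26976 = 0.6102.
Update on result 2 ('positive'): P(H) ← 0.957·0.6102 / (0.957·0.6102 + 0.127·0.3898) = 0.58395/0.63346 = 0.9218.
Update on result 3 ('positive'): P(H) ← 0.957·0.9218 / (0.957·0.9218 + 0.127·0.0782) = 0.88221/0.89213 = 0.9889.

Posterior P(H) ≈ 0.989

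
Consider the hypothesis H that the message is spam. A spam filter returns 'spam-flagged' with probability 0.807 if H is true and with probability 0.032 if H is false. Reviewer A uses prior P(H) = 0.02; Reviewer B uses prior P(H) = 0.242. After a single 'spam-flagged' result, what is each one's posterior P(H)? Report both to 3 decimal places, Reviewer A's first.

P('+'|H) = 0.807, P('+'|¬H) = 0.032.
Reviewer A: numerator 0.807·0.02 = 0.016140; evidence = 0.016140+0.032·0.98 = 0.047500; posterior = 0.340.
Reviewer B: numerator 0.807·0.242 = 0.19529; evidence = 0.19529+0.032·0.758 = 0.21955; posterior = 0.890.

Reviewer A: 0.340; Reviewer B: 0.890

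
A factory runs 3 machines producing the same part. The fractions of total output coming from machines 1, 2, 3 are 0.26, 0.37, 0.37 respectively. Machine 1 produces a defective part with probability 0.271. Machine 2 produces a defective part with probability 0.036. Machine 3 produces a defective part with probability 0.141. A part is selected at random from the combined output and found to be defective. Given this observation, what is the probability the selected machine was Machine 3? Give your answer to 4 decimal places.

Posterior probability ≈ 0.3837

Tabulate prior·likelihood by source: [1] prior 0.26, lik 0.271, product 0.07046; [2] prior 0.37, lik 0.036, product 0.01332; [3] prior 0.37, lik 0.141, product 0.05217.
Normalizing constant = 0.13595; the posterior for Machine 3 is its product over the sum, 0.05217/0.13595 = 0.3837.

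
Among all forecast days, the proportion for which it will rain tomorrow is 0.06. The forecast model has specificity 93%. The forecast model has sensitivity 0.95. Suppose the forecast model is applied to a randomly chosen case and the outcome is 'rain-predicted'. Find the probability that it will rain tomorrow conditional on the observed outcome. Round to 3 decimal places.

Let H be the event that it will rain tomorrow. P(H) = 0.06, so P(¬H) = 0.94. With E the 'rain-predicted' result, P(E|H) = 0.95 and P(E|¬H) = 0.07.
P(E) = 0.95·0.06 + 0.07·0.94 = 0.057000 + 0.065800 = 0.12280.
By Bayes' theorem, P(H|E) = 0.057000 / 0.12280 = 0.464.

P(H | E) ≈ 0.464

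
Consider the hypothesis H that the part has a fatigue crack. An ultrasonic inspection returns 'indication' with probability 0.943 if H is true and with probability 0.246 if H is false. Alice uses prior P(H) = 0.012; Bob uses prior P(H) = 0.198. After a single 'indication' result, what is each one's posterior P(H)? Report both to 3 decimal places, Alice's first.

The likelihood ratio for an 'indication' result is 0.943/0.246 = 3.8333.
Alice: prior odds 0.012/0.988 = 0.012146; posterior odds 0.046559; posterior probability 0.044.
Bob: prior odds 0.198/0.802 = 0.24688; posterior odds 0.94638; posterior probability 0.486.

Alice: 0.044; Bob: 0.486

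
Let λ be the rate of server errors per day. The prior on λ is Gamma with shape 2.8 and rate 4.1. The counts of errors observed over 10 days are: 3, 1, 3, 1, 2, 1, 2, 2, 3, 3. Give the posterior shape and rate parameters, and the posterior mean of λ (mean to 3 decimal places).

Posterior: Gamma(shape=23.8, rate=14.1); mean ≈ 1.688

The Poisson likelihood adds the total count to the shape and the number of exposure periods to the rate. Here ∑xᵢ = 21 and n = 10, so shape 2.8→23.8 and rate 4.1→14.1.
E[λ | data] = 23.8/14.1 = 1.688.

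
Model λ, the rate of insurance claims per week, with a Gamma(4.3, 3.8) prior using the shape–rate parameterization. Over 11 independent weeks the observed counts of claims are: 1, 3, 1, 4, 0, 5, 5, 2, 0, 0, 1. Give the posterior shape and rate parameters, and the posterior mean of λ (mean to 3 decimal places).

Total count ∑xᵢ = 22 over n = 11 weeks.
Gamma is conjugate to the Poisson likelihood: posterior is Gamma(shape = 4.3+22 = 26.3, rate = 3.8+11 = 14.8).
E[λ | data] = 26.3/14.8 = 1.777.

Posterior: Gamma(shape=26.3, rate=14.8); mean ≈ 1.777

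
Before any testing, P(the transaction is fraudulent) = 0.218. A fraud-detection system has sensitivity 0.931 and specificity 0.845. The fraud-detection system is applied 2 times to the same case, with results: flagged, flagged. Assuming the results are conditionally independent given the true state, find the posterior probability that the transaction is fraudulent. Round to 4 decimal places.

Let H be the event that the transaction is fraudulent; start with P(H) = 0.218. P('flagged'|H) = 0.931, P('flagged'|¬H) = 0.155.
Update on result 1 ('flagged'): P(H) ← 0.931·0.2180 / (0.931·0.2180 + 0.155·0.7820) = 0.20296/0.32417 = 0.6261.
Update on result 2 ('flagged'): P(H) ← 0.931·0.6261 / (0.931·0.6261 + 0.155·0.3739) = 0.58289/0.64085 = 0.9096.

Posterior P(H) ≈ 0.9096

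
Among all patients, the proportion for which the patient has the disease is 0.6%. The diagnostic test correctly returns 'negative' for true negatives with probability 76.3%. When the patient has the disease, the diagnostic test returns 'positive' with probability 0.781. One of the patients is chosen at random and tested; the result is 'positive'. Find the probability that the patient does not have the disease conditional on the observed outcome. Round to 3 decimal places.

P(¬H | E) ≈ 0.980

Write H for 'the patient has the disease'. Prior odds H:¬H = 0.006/0.994 = 0.0060362. For the 'positive' outcome, the likelihood ratio is 0.781/0.237 = 3.2954.
Posterior odds = 0.0060362 × 3.2954 = 0.019892, so P(H|E) = 0.019892/(1+0.019892) = 0.020. Then P(¬H|E) = 1 − 0.020 = 0.980.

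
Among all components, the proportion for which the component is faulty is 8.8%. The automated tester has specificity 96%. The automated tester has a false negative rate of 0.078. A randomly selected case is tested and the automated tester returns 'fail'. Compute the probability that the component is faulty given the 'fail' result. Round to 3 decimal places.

P(H | E) ≈ 0.690

Write H for 'the component is faulty'. Prior odds H:¬H = 0.088/0.912 = 0.096491. For the 'fail' outcome, the likelihood ratio is 0.922/0.04 = 23.050.
Posterior odds = 0.096491 × 23.050 = 2.2241, so P(H|E) = 2.2241/(1+2.2241) = 0.690.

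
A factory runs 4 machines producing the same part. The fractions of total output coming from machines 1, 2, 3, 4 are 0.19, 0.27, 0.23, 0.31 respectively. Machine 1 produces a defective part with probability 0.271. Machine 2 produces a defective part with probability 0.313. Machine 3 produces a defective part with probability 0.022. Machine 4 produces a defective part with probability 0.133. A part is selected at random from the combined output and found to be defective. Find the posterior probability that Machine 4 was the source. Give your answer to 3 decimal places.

Posterior probability ≈ 0.226

P(defective|M1) = 0.271; P(defective|M2) = 0.313; P(defective|M3) = 0.022; P(defective|M4) = 0.133.
Prior × likelihood for each source: 0.19·0.271=0.05149, 0.27·0.313=0.08451, 0.23·0.022=0.005060, 0.31·0.133=0.04123. Summing gives P(defective) = 0.18229.
P(Machine 4 | defective) = 0.04123 / 0.18229 = 0.226.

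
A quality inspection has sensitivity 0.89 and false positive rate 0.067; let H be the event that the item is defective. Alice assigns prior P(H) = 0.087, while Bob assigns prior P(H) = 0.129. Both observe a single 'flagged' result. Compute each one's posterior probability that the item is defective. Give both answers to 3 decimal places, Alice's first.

P('+'|H) = 0.89, P('+'|¬H) = 0.067.
Alice: numerator 0.89·0.087 = 0.077430; evidence = 0.077430+0.067·0.913 = 0.13860; posterior = 0.559.
Bob: numerator 0.89·0.129 = 0.11481; evidence = 0.11481+0.067·0.871 = 0.17317; posterior = 0.663.

Alice: 0.559; Bob: 0.663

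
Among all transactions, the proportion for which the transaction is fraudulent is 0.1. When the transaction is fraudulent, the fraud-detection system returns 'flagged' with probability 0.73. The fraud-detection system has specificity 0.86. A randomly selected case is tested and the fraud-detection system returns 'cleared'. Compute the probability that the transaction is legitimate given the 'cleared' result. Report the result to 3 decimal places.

P(¬H | E) ≈ 0.966

Let H be the event that the transaction is fraudulent. P(H) = 0.1, so P(¬H) = 0.9. With E the 'cleared' result, P(E|H) = 0.27 and P(E|¬H) = 0.86.
P(E) = 0.27·0.1 + 0.86·0.9 = 0.027000 + 0.77400 = 0.80100.
By Bayes' theorem, P(H|E) = 0.027000 / 0.80100 = 0.034. Hence P(¬H|E) = 1 − 0.034 = 0.966.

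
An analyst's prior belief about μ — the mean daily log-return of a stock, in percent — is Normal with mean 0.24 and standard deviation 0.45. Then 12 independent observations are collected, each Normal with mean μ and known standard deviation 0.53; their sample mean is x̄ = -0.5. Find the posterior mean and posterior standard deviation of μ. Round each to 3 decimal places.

Posterior mean ≈ -0.423; posterior SD ≈ 0.145

With known σ, the Normal prior is conjugate. Weight on the data is w = (n/σ²)/(n/σ² + 1/τ₀²) = 42.7198/(42.7198+4.93827) = 0.89638.
Posterior mean = w·x̄ + (1−w)·μ₀ = 0.89638·-0.5 + 0.10362·0.24 = -0.423. Posterior variance = 1/(42.7198+4.93827) = 0.0209828, so SD = 0.145.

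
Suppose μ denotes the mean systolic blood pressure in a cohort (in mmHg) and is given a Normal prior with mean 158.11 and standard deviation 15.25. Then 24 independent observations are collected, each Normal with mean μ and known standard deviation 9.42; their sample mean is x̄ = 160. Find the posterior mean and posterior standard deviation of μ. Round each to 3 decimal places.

Prior precision 1/τ₀² = 1/15.25² = 0.00429992; data precision n/σ² = 24/9.42² = 0.270464.
Posterior precision = 0.00429992 + 0.270464 = 0.274764, giving posterior SD = 1/√0.274764 = 1.908.
Posterior mean = (0.00429992·158.11 + 0.270464·160) / 0.274764 = 159.970.

Posterior mean ≈ 159.970; posterior SD ≈ 1.908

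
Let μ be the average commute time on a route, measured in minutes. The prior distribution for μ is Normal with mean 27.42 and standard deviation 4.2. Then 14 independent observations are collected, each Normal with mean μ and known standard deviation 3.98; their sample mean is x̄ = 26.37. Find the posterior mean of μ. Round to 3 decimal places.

With known σ, the Normal prior is conjugate. Weight on the data is w = (n/σ²)/(n/σ² + 1/τ₀²) = 0.883816/(0.883816+0.0566893) = 0.93972.
Posterior mean = w·x̄ + (1−w)·μ₀ = 0.93972·26.37 + 0.060275·27.42 = 26.433.

Posterior mean ≈ 26.433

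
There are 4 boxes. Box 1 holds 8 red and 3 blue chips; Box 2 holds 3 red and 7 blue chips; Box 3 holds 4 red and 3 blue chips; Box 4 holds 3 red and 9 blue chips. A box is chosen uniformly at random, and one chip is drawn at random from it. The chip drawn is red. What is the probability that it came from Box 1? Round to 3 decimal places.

P(red|Box 1) = 0.7273; P(red|Box 2) = 0.3; P(red|Box 3) = 0.5714; P(red|Box 4) = 0.25.
Prior × likelihood for each source: 0.25·0.7273=0.1818, 0.25·0.3=0.07500, 0.25·0.5714=0.1429, 0.25·0.25=0.06250. Summing gives P(red) = 0.46218.
P(Box 1 | red) = 0.1818 / 0.46218 = 0.393.

Posterior probability ≈ 0.393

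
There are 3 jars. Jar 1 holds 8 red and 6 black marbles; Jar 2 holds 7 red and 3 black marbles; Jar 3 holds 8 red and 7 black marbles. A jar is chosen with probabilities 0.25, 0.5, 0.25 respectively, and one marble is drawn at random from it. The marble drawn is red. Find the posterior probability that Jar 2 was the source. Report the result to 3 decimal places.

Posterior probability ≈ 0.559

P(red|Jar 1) = 0.5714; P(red|Jar 2) = 0.7; P(red|Jar 3) = 0.5333.
Prior × likelihood for each source: 0.25·0.5714=0.1429, 0.5·0.7=0.3500, 0.25·0.5333=0.1333. Summing gives P(red) = 0.62619.
P(Jar 2 | red) = 0.3500 / 0.62619 = 0.559.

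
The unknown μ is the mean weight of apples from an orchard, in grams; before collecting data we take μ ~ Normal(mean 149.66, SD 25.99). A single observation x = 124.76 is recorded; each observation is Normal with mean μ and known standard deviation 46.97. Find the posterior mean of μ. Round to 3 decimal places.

Prior precision 1/τ₀² = 1/25.99² = 0.00148043; data precision n/σ² = 1/46.97² = 0.00045327.
Posterior precision = 0.00148043 + 0.00045327 = 0.00193370.
Posterior mean = (0.00148043·149.66 + 0.00045327·124.76) / 0.00193370 = 143.823.

Posterior mean ≈ 143.823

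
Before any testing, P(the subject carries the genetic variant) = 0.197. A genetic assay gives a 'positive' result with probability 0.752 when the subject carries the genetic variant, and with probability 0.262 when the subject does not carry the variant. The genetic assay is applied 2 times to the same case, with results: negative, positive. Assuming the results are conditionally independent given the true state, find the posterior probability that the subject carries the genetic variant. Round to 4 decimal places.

With H the event that the subject carries the genetic variant, the joint likelihood of the observed sequence is P(data|H) = 0.248·0.752 = 0.18650 and P(data|¬H) = 0.738·0.262 = 0.19336.
Bayes: P(H|data) = 0.197·0.18650 / (0.197·0.18650 + 0.803·0.19336) = 0.036740/0.19200 = 0.1913.

Posterior P(H) ≈ 0.1913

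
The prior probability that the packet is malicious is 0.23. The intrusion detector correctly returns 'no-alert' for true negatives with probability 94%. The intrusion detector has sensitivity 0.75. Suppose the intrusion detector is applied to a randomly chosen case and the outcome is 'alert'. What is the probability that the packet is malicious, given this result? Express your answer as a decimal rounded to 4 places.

Let H be the event that the packet is malicious. P(H) = 0.23, so P(¬H) = 0.77. With E the 'alert' result, P(E|H) = 0.75 and P(E|¬H) = 0.06.
P(E) = 0.75·0.23 + 0.06·0.77 = 0.17250 + 0.046200 = 0.21870.
By Bayes' theorem, P(H|E) = 0.17250 / 0.21870 = 0.7888.

P(H | E) ≈ 0.7888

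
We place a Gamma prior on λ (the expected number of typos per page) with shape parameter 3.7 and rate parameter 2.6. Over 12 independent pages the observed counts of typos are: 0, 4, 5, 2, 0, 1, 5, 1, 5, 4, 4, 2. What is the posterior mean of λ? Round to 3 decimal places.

Posterior mean ≈ 2.514

The Poisson likelihood adds the total count to the shape and the number of exposure periods to the rate. Here ∑xᵢ = 33 and n = 12, so shape 3.7→36.7 and rate 2.6→14.6.
Posterior mean = shape/rate = 36.7/14.6 = 2.514.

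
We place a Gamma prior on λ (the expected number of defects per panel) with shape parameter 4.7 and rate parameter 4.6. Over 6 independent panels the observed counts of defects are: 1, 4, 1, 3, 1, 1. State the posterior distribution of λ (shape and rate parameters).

Posterior: Gamma(shape=15.7, rate=10.6)

Total count ∑xᵢ = 11 over n = 6 panels.
Gamma is conjugate to the Poisson likelihood: posterior is Gamma(shape = 4.7+11 = 15.7, rate = 4.6+6 = 10.6).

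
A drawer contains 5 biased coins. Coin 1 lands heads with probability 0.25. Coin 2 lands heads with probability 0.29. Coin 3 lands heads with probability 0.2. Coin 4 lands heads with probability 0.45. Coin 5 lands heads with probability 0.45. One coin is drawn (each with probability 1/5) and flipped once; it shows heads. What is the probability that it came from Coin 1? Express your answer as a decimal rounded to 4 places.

Tabulate prior·likelihood by source: [1] prior 0.2, lik 0.25, product 0.05000; [2] prior 0.2, lik 0.29, product 0.05800; [3] prior 0.2, lik 0.2, product 0.04000; [4] prior 0.2, lik 0.45, product 0.09000; [5] prior 0.2, lik 0.45, product 0.09000.
Normalizing constant = 0.32800; the posterior for Coin 1 is its product over the sum, 0.05000/0.32800 = 0.1524.

Posterior probability ≈ 0.1524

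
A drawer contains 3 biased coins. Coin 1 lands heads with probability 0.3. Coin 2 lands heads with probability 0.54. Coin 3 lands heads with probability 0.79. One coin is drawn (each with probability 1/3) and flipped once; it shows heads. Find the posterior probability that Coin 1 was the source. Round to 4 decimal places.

Posterior probability ≈ 0.1840

P(heads|C1) = 0.3; P(heads|C2) = 0.54; P(heads|C3) = 0.79.
Prior × likelihood for each source: 0.333333·0.3=0.1000, 0.333333·0.54=0.1800, 0.333333·0.79=0.2633. Summing gives P(heads) = 0.54333.
P(Coin 1 | heads) = 0.1000 / 0.54333 = 0.1840.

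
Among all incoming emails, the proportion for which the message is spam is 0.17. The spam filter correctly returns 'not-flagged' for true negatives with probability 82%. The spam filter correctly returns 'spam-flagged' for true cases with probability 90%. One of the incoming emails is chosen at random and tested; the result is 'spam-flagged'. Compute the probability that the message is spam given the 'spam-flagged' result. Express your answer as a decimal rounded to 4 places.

P(H | E) ≈ 0.5060

Write H for 'the message is spam'. Prior odds H:¬H = 0.17/0.83 = 0.20482. For the 'spam-flagged' outcome, the likelihood ratio is 0.9/0.18 = 5.0000.
Posterior odds = 0.20482 × 5.0000 = 1.0241, so P(H|E) = 1.0241/(1+1.0241) = 0.5060.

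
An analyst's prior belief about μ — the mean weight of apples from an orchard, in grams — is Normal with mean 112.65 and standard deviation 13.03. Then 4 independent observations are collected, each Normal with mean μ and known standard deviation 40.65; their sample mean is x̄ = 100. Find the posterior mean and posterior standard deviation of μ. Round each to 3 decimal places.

Posterior mean ≈ 108.965; posterior SD ≈ 10.969

With known σ, the Normal prior is conjugate. Weight on the data is w = (n/σ²)/(n/σ² + 1/τ₀²) = 0.00242069/(0.00242069+0.00588994) = 0.29128.
Posterior mean = w·x̄ + (1−w)·μ₀ = 0.29128·100 + 0.70872·112.65 = 108.965. Posterior variance = 1/(0.00242069+0.00588994) = 120.328, so SD = 10.969.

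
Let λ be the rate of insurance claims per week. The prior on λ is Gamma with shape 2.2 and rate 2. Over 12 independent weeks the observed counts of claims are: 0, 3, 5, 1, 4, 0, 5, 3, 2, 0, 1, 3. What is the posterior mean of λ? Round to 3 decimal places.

Posterior mean ≈ 2.086

The Poisson likelihood adds the total count to the shape and the number of exposure periods to the rate. Here ∑xᵢ = 27 and n = 12, so shape 2.2→29.2 and rate 2→14.
E[λ | data] = 29.2/14 = 2.086.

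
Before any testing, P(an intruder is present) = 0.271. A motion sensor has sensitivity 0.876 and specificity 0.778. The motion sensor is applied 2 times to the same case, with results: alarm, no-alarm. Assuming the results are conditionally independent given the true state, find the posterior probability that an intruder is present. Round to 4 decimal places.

Posterior P(H) ≈ 0.1895

With H the event that an intruder is present, the joint likelihood of the observed sequence is P(data|H) = 0.876·0.124 = 0.10862 and P(data|¬H) = 0.222·0.778 = 0.17272.
Bayes: P(H|data) = 0.271·0.10862 / (0.271·0.10862 + 0.729·0.17272) = 0.029437/0.15535 = 0.1895.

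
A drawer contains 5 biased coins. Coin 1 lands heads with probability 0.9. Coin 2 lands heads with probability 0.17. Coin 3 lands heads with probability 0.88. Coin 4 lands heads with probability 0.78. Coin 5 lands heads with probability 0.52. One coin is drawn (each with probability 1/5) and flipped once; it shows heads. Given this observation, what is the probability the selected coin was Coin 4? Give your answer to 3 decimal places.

P(heads|C1) = 0.9; P(heads|C2) = 0.17; P(heads|C3) = 0.88; P(heads|C4) = 0.78; P(heads|C5) = 0.52.
Prior × likelihood for each source: 0.2·0.9=0.1800, 0.2·0.17=0.03400, 0.2·0.88=0.1760, 0.2·0.78=0.1560, 0.2·0.52=0.1040. Summing gives P(heads) = 0.65000.
P(Coin 4 | heads) = 0.1560 / 0.65000 = 0.240.

Posterior probability ≈ 0.240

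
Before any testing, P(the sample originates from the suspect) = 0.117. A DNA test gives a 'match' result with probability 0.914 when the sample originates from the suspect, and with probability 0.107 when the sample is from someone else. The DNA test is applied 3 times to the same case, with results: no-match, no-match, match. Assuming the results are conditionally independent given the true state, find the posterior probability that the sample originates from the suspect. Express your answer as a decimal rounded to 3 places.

Let H be the event that the sample originates from the suspect; start with P(H) = 0.117. P('match'|H) = 0.914, P('match'|¬H) = 0.107.
Update on result 1 ('no-match'): P(H) ← 0.086·0.1170 / (0.086·0.1170 + 0.893·0.8830) = 0.010062/0.79858 = 0.0126.
Update on result 2 ('no-match'): P(H) ← 0.086·0.0126 / (0.086·0.0126 + 0.893·0.9874) = 0.0010836/0.88283 = 0.0012.
Update on result 3 ('match'): P(H) ← 0.914·0.0012 / (0.914·0.0012 + 0.107·0.9988) = 0.0011218/0.10799 = 0.0104.

Posterior P(H) ≈ 0.010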